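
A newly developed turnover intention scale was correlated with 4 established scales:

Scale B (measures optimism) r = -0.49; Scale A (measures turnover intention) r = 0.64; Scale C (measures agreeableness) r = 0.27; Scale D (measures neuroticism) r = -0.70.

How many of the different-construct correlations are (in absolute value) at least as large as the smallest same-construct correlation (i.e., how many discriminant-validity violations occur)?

1

Convergent (same construct = turnover intention): Scale A.
Smallest convergent = 0.64. Discriminant |r|: 0.49, 0.27, 0.70; count ≥ 0.64 → 1.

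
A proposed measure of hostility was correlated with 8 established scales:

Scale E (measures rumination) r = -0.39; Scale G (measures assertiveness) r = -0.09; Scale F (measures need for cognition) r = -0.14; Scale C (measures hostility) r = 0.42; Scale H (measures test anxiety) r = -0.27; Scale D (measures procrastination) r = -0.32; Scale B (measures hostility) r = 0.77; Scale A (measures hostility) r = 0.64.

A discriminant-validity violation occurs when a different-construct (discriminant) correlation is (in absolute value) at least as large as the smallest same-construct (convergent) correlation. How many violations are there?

Convergent (same construct = hostility): Scale C, Scale B, Scale A.
Smallest convergent = 0.42. Discriminant |r|: 0.39, 0.09, 0.14, 0.27, 0.32; count ≥ 0.42 → 0.

0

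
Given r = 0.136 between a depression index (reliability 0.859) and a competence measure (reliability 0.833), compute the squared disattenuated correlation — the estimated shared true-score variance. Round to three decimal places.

Disattenuated r = 0.136 / √(0.859 × 0.833) = 0.136 / 0.8459 = 0.1608.
Shared true-score variance = 0.1608² = 0.0259 ≈ 0.026.

0.026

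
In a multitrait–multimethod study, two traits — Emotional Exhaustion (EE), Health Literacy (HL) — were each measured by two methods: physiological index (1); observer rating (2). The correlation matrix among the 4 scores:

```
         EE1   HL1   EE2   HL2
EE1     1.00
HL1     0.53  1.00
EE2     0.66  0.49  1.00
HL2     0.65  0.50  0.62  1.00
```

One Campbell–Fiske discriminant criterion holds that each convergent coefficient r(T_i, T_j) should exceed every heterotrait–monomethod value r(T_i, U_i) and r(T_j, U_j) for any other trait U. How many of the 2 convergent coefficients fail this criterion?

1

Each convergent coefficient versus the relevant comparison correlations:
EE (methods 1·2): 0.66 vs {0.53, 0.62} → pass.
HL (methods 1·2): 0.50 vs {0.53, 0.62} → fail.
1 of 2 fail.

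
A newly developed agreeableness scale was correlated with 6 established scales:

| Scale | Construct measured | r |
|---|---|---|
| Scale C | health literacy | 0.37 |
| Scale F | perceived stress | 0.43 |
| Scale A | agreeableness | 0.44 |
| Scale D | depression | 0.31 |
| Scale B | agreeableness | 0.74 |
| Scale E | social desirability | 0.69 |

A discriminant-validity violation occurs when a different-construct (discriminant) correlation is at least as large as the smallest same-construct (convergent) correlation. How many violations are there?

1

Convergent (same construct = agreeableness): Scale A, Scale B.
Smallest convergent = 0.44. Discriminant values: 0.37, 0.43, 0.31, 0.69; count ≥ 0.44 → 1.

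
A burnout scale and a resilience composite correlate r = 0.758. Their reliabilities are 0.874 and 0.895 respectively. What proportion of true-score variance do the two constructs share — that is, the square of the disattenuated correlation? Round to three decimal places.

0.735

Disattenuated r = 0.758 / √(0.874 × 0.895) = 0.758 / 0.8844 = 0.8571.
Shared true-score variance = 0.8571² = 0.7346 ≈ 0.735.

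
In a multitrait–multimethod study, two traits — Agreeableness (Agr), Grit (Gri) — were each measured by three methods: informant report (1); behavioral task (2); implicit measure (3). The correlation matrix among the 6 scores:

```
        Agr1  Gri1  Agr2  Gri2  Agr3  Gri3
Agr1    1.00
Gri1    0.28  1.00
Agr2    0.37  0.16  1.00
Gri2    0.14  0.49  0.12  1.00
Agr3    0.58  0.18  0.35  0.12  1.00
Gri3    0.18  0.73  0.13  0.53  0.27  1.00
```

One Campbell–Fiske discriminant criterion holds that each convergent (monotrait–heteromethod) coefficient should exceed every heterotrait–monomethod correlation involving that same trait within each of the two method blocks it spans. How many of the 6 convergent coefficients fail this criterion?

0

Checking each validity diagonal entry against its comparison values:
Agr (methods 1·2): 0.37 vs {0.28, 0.12} → pass.
Agr (methods 1·3): 0.58 vs {0.28, 0.27} → pass.
Agr (methods 2·3): 0.35 vs {0.12, 0.27} → pass.
Gri (methods 1·2): 0.49 vs {0.28, 0.12} → pass.
Gri (methods 1·3): 0.73 vs {0.28, 0.27} → pass.
Gri (methods 2·3): 0.53 vs {0.12, 0.27} → pass.
0 of 6 fail.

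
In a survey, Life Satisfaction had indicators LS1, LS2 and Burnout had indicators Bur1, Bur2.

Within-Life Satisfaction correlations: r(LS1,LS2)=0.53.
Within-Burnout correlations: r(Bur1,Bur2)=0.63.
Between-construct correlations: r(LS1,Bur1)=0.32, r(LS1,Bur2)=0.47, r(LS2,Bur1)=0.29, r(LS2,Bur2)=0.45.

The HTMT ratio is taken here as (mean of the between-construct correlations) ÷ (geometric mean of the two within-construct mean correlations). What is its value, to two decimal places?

0.66

Between-construct mean = 1.53/4 = 0.3825.
Mean within-LS = 0.53/1 = 0.5300; mean within-Bur = 0.63/1 = 0.6300.
Geometric mean = √(0.5300 × 0.6300) = 0.5778.
HTMT = 0.3825 / 0.5778 = 0.66.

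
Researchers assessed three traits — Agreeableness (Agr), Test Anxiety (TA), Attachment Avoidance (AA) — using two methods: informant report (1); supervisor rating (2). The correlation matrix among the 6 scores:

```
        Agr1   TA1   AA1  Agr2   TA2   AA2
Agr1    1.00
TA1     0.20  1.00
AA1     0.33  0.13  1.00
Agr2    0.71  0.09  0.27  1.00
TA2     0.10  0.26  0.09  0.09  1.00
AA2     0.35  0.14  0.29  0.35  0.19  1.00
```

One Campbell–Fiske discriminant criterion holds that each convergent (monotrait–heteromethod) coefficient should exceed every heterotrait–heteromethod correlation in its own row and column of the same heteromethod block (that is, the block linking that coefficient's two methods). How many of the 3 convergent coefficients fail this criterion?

1

Convergent coefficients and their comparison sets:
Agr (methods 1·2): 0.71 vs {0.10, 0.09, 0.35, 0.27} → pass.
TA (methods 1·2): 0.26 vs {0.09, 0.10, 0.14, 0.09} → pass.
AA (methods 1·2): 0.29 vs {0.27, 0.35, 0.09, 0.14} → fail.
1 of 3 fail.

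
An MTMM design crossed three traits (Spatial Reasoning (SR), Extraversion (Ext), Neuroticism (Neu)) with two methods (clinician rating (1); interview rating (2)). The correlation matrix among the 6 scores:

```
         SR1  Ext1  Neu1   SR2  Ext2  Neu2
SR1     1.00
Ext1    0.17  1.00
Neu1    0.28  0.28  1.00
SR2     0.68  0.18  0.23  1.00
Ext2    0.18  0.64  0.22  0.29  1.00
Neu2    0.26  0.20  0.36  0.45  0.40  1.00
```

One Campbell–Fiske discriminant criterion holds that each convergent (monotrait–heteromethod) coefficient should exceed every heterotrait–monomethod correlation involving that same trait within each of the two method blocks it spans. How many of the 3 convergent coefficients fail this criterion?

Convergent coefficients and their comparison sets:
SR (methods 1·2): 0.68 vs {0.17, 0.29, 0.28, 0.45} → pass.
Ext (methods 1·2): 0.64 vs {0.17, 0.29, 0.28, 0.40} → pass.
Neu (methods 1·2): 0.36 vs {0.28, 0.45, 0.28, 0.40} → fail.
1 of 3 fail.

1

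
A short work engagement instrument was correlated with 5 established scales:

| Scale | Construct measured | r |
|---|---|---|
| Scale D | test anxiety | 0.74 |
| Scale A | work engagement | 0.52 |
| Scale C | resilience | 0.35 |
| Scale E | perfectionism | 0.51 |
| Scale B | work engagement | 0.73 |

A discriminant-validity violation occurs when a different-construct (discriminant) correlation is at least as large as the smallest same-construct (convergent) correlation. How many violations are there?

Convergent (same construct = work engagement): Scale A, Scale B.
Smallest convergent = 0.52. Discriminant values: 0.74, 0.35, 0.51; count ≥ 0.52 → 1.

1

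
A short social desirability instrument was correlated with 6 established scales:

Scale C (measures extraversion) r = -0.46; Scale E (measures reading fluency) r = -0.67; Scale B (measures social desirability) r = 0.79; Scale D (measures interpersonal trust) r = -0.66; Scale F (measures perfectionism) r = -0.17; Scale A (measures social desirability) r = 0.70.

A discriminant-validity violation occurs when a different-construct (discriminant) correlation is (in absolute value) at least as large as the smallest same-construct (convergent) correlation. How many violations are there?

Convergent (same construct = social desirability): Scale B, Scale A.
Smallest convergent = 0.70. Discriminant |r|: 0.46, 0.67, 0.66, 0.17; count ≥ 0.70 → 0.

0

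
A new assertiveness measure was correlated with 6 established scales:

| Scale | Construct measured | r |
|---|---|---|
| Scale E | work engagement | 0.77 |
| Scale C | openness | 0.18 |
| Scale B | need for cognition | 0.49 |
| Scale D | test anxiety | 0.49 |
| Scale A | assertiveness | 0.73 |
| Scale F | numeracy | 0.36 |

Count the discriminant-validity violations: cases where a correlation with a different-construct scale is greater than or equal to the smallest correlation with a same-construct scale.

Convergent (same construct = assertiveness): Scale A.
Smallest convergent = 0.73. Discriminant values: 0.77, 0.18, 0.49, 0.49, 0.36; count ≥ 0.73 → 1.

1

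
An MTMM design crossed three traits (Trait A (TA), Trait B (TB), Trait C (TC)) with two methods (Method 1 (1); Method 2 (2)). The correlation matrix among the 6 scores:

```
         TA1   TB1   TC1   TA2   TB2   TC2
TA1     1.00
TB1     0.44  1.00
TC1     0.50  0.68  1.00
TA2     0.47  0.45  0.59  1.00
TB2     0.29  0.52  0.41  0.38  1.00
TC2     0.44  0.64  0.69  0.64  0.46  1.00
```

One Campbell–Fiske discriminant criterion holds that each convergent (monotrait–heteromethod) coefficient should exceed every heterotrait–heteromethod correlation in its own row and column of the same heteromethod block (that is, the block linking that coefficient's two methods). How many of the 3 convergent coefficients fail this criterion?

Each convergent coefficient versus the relevant comparison correlations:
TA (methods 1·2): 0.47 vs {0.29, 0.45, 0.44, 0.59} → fail.
TB (methods 1·2): 0.52 vs {0.45, 0.29, 0.64, 0.41} → fail.
TC (methods 1·2): 0.69 vs {0.59, 0.44, 0.41, 0.64} → pass.
2 of 3 fail.

2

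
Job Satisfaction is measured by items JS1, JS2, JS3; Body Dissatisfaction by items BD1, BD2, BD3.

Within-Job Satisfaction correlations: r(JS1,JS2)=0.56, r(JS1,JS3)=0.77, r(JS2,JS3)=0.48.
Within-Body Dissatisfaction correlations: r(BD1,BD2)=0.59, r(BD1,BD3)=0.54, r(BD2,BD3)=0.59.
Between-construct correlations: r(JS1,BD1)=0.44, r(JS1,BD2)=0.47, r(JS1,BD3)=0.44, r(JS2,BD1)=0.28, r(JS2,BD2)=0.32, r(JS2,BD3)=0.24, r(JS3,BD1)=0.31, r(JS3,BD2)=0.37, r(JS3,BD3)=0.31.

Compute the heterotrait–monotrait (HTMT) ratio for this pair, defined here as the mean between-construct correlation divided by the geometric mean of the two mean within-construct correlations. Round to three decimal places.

Mean heterotrait r = 3.18/9 = 0.3533.
Mean within-JS = 1.81/3 = 0.6033; mean within-BD = 1.72/3 = 0.5733.
Geometric mean = √(0.6033 × 0.5733) = 0.5881.
HTMT = 0.3533 / 0.5881 = 0.601.

0.601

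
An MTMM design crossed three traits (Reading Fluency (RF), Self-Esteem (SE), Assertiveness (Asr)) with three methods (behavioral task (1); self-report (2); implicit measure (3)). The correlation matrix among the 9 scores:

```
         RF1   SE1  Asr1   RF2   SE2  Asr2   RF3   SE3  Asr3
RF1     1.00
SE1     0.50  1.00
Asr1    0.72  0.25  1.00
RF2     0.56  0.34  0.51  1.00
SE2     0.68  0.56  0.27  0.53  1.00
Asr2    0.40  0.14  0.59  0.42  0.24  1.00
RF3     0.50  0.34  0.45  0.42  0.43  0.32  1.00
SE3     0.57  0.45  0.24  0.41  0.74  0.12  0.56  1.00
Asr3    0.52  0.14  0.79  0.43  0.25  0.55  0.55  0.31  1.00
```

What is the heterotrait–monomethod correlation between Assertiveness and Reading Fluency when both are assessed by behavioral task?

0.72

Different traits, same method: r(Asr1, RF1) = 0.72.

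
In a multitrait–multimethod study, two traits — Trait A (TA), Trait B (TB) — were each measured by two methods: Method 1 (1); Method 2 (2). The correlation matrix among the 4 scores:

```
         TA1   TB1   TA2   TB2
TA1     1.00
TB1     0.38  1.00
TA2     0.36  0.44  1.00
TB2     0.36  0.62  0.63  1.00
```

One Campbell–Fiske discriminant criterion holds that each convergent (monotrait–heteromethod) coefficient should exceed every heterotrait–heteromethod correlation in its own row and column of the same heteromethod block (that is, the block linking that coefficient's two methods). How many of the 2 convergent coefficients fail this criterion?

Convergent coefficients and their comparison sets:
TA (methods 1·2): 0.36 vs {0.36, 0.44} → fail.
TB (methods 1·2): 0.62 vs {0.44, 0.36} → pass.
1 of 2 fail.

1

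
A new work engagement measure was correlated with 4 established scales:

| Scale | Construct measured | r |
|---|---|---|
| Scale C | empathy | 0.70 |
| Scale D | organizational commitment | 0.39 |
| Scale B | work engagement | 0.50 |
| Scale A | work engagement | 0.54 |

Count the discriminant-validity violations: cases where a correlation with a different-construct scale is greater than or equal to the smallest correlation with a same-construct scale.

1

Convergent (same construct = work engagement): Scale B, Scale A.
Smallest convergent = 0.50. Discriminant values: 0.70, 0.39; count ≥ 0.50 → 1.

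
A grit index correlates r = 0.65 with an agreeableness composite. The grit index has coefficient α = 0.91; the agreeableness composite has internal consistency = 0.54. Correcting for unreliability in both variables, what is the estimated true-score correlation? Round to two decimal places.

r_true = r_obs / √(r_xx · r_yy) = 0.65 / √(0.91 × 0.54) = 0.65 / √0.4914 = 0.65 / 0.7010 ≈ 0.93.

0.93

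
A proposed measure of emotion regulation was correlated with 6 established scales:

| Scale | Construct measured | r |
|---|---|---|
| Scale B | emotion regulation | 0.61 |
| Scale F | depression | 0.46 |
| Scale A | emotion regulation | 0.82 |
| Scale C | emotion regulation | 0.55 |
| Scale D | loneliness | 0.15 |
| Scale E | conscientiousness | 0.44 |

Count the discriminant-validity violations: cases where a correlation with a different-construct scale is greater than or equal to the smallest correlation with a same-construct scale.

0

Convergent (same construct = emotion regulation): Scale B, Scale A, Scale C.
Smallest convergent = 0.55. Discriminant values: 0.46, 0.15, 0.44; count ≥ 0.55 → 0.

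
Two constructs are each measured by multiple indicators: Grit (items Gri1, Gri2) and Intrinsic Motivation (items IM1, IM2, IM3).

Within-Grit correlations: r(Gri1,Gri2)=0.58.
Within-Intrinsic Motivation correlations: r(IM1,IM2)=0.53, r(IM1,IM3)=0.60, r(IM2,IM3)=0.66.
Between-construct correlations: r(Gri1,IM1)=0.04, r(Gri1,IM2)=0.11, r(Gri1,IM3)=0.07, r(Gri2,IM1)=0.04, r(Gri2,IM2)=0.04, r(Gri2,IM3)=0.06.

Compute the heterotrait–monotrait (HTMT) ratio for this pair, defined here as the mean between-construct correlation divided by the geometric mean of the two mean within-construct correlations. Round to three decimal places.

Mean between = 0.36/6 = 0.0600.
Mean within-Gri = 0.58/1 = 0.5800; mean within-IM = 1.79/3 = 0.5967.
Geometric mean = √(0.5800 × 0.5967) = 0.5883.
HTMT = 0.0600 / 0.5883 = 0.102.

0.102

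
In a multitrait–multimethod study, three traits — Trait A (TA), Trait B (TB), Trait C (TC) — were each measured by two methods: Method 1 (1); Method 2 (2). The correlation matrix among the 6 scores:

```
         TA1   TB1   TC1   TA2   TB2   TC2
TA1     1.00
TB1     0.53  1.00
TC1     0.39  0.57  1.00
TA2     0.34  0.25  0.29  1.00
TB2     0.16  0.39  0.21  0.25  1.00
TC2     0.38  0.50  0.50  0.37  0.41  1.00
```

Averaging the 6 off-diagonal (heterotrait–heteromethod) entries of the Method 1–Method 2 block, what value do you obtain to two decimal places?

0.30

HTHM values (method 1 × method 2): 0.16, 0.38, 0.25, 0.50, 0.29, 0.21; mean = 1.79/6 = 0.30.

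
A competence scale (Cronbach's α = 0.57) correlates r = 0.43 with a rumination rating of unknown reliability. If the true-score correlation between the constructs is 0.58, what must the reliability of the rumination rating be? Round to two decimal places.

0.96

r_true = r_obs / √(r_xx · r_yy) ⇒ 0.58 = 0.43 / √(0.57 · r_yy).
√(0.57 · r_yy) = 0.43 / 0.58 = 0.7414; 0.57 · r_yy = 0.5497; r_yy = 0.5497 / 0.57 ≈ 0.96.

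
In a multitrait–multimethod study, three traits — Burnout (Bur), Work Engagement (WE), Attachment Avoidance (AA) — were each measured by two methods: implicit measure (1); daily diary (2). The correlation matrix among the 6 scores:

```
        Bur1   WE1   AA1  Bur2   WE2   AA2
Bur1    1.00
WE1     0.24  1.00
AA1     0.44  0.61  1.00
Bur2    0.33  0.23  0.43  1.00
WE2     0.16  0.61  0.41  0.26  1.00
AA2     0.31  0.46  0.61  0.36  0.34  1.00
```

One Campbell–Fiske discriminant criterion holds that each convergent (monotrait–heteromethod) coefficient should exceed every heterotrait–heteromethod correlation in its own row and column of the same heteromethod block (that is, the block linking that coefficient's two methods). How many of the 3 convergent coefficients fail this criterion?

1

Convergent coefficients and their comparison sets:
Bur (methods 1·2): 0.33 vs {0.16, 0.23, 0.31, 0.43} → fail.
WE (methods 1·2): 0.61 vs {0.23, 0.16, 0.46, 0.41} → pass.
AA (methods 1·2): 0.61 vs {0.43, 0.31, 0.41, 0.46} → pass.
1 of 3 fail.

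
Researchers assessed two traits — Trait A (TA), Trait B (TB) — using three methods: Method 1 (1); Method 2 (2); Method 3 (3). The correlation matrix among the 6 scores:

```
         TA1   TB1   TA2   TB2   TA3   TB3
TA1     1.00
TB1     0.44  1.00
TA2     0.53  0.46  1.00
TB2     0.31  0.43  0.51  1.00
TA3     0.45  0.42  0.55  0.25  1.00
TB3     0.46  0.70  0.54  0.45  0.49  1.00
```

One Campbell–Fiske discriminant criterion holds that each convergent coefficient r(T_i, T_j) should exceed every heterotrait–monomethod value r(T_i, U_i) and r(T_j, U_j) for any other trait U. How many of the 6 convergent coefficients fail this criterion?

Convergent coefficients and their comparison sets:
TA (methods 1·2): 0.53 vs {0.44, 0.51} → pass.
TA (methods 1·3): 0.45 vs {0.44, 0.49} → fail.
TA (methods 2·3): 0.55 vs {0.51, 0.49} → pass.
TB (methods 1·2): 0.43 vs {0.44, 0.51} → fail.
TB (methods 1·3): 0.70 vs {0.44, 0.49} → pass.
TB (methods 2·3): 0.45 vs {0.51, 0.49} → fail.
3 of 6 fail.

3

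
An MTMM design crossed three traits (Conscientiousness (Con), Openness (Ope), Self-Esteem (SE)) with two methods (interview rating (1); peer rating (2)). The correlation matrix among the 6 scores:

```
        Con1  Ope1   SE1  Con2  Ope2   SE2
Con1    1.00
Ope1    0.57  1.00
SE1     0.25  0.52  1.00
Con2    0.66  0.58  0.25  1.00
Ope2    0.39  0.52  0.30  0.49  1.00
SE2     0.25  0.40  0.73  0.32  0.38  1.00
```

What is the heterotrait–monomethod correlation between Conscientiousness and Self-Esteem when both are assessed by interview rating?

0.25

Different traits, same method: r(Con1, SE1) = 0.25.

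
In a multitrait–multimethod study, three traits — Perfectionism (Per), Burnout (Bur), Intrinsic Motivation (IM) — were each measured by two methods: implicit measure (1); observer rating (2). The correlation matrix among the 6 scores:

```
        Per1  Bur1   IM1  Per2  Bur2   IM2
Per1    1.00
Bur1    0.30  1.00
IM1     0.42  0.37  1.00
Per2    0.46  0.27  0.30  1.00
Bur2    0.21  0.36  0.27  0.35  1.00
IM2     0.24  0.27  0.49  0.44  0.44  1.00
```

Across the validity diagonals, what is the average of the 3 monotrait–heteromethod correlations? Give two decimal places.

0.44

Convergent values: 0.46, 0.36, 0.49; mean = 1.31/3 = 0.44.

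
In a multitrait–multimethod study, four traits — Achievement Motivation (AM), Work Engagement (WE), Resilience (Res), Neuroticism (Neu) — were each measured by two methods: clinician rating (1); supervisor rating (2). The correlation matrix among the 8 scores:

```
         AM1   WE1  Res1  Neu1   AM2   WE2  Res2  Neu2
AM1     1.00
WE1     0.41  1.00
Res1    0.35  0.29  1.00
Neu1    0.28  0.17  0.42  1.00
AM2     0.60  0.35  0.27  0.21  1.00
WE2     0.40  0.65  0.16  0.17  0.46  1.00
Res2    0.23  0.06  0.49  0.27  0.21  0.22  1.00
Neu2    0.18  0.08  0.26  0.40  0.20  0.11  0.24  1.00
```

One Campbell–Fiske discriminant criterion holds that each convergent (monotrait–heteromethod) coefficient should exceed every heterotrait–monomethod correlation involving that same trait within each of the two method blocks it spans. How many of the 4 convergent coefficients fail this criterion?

1

Checking each validity diagonal entry against its comparison values:
AM (methods 1·2): 0.60 vs {0.41, 0.46, 0.35, 0.21, 0.28, 0.20} → pass.
WE (methods 1·2): 0.65 vs {0.41, 0.46, 0.29, 0.22, 0.17, 0.11} → pass.
Res (methods 1·2): 0.49 vs {0.35, 0.21, 0.29, 0.22, 0.42, 0.24} → pass.
Neu (methods 1·2): 0.40 vs {0.28, 0.20, 0.17, 0.11, 0.42, 0.24} → fail.
1 of 4 fail.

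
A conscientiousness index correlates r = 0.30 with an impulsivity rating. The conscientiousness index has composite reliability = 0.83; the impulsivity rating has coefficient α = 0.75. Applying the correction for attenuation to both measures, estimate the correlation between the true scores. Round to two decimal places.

0.38

r_true = r_obs / √(r_xx · r_yy) = 0.30 / √(0.83 × 0.75) = 0.30 / √0.6225 = 0.30 / 0.7890 ≈ 0.38.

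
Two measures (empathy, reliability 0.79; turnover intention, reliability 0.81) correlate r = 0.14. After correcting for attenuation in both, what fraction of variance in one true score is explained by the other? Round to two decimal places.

0.03

Disattenuated r = 0.14 / √(0.79 × 0.81) = 0.14 / 0.7999 = 0.1750.
Shared true-score variance = 0.1750² = 0.0306 ≈ 0.03.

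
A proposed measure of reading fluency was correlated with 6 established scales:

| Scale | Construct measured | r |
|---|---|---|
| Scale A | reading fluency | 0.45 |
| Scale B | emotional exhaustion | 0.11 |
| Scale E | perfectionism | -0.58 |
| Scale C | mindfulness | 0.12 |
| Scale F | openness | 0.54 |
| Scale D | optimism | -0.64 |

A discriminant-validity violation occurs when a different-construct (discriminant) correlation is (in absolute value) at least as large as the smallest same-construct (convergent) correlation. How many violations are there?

3

Convergent (same construct = reading fluency): Scale A.
Smallest convergent = 0.45. Discriminant |r|: 0.11, 0.58, 0.12, 0.54, 0.64; count ≥ 0.45 → 3.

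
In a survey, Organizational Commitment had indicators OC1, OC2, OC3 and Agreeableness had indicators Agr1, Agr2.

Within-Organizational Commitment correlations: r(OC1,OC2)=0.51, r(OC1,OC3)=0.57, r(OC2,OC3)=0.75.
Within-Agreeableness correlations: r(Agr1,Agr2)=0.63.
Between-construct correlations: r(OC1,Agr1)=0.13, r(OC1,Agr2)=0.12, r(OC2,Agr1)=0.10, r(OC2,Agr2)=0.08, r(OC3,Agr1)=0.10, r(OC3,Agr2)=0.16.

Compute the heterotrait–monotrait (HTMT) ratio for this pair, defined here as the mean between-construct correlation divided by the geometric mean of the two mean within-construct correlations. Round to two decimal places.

0.19

Mean between = 0.69/6 = 0.1150.
Mean within-OC = 1.83/3 = 0.6100; mean within-Agr = 0.63/1 = 0.6300.
Geometric mean = √(0.6100 × 0.6300) = 0.6199.
HTMT = 0.1150 / 0.6199 = 0.19.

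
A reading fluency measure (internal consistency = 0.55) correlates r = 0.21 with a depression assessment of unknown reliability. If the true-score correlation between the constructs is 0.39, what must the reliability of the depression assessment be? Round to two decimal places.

0.53

r_true = r_obs / √(r_xx · r_yy) ⇒ 0.39 = 0.21 / √(0.55 · r_yy).
√(0.55 · r_yy) = 0.21 / 0.39 = 0.5385; 0.55 · r_yy = 0.2900; r_yy = 0.2900 / 0.55 ≈ 0.53.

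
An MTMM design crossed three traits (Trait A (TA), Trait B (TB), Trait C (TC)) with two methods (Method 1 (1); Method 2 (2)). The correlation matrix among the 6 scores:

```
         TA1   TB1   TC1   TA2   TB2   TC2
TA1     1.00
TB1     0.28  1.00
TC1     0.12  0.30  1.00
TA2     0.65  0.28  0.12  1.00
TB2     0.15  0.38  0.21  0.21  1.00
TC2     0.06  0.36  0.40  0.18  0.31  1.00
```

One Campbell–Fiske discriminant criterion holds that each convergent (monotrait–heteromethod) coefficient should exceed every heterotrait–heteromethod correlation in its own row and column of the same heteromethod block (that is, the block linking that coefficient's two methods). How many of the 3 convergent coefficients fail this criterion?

Checking each validity diagonal entry against its comparison values:
TA (methods 1·2): 0.65 vs {0.15, 0.28, 0.06, 0.12} → pass.
TB (methods 1·2): 0.38 vs {0.28, 0.15, 0.36, 0.21} → pass.
TC (methods 1·2): 0.40 vs {0.12, 0.06, 0.21, 0.36} → pass.
0 of 3 fail.

0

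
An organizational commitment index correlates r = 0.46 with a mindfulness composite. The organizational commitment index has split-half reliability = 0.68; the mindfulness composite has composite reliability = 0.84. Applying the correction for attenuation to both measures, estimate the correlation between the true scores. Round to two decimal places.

r_true = r_obs / √(r_xx · r_yy) = 0.46 / √(0.68 × 0.84) = 0.46 / √0.5712 = 0.46 / 0.7558 ≈ 0.61.

0.61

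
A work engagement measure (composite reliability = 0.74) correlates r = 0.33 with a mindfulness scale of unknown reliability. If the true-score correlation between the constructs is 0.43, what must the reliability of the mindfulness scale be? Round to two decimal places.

r_true = r_obs / √(r_xx · r_yy) ⇒ 0.43 = 0.33 / √(0.74 · r_yy).
√(0.74 · r_yy) = 0.33 / 0.43 = 0.7674; 0.74 · r_yy = 0.5889; r_yy = 0.5889 / 0.74 ≈ 0.80.

0.80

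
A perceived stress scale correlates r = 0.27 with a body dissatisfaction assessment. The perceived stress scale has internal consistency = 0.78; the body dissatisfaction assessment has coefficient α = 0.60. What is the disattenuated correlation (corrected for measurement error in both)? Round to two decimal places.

r_true = r_obs / √(r_xx · r_yy) = 0.27 / √(0.78 × 0.60) = 0.27 / √0.4680 = 0.27 / 0.6841 ≈ 0.39.

0.39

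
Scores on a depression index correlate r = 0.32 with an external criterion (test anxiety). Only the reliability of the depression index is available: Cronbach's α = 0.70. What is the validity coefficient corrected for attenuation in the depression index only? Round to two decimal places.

Single correction: r_c = r_obs / √r_xx = 0.32 / √0.70 = 0.32 / 0.8367 ≈ 0.38.

0.38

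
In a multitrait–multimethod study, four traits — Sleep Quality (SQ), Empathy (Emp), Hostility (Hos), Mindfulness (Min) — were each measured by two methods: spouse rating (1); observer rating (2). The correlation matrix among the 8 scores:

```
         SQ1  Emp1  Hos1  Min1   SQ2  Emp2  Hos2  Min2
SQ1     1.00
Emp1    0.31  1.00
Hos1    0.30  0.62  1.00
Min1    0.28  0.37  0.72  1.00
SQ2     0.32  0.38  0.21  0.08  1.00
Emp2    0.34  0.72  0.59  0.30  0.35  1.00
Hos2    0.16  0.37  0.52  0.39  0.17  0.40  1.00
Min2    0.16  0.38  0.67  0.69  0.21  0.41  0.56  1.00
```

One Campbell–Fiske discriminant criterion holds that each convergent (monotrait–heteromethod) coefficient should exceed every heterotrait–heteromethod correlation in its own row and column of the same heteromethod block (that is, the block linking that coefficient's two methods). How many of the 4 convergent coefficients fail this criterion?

Checking each validity diagonal entry against its comparison values:
SQ (methods 1·2): 0.32 vs {0.34, 0.38, 0.16, 0.21, 0.16, 0.08} → fail.
Emp (methods 1·2): 0.72 vs {0.38, 0.34, 0.37, 0.59, 0.38, 0.30} → pass.
Hos (methods 1·2): 0.52 vs {0.21, 0.16, 0.59, 0.37, 0.67, 0.39} → fail.
Min (methods 1·2): 0.69 vs {0.08, 0.16, 0.30, 0.38, 0.39, 0.67} → pass.
2 of 4 fail.

2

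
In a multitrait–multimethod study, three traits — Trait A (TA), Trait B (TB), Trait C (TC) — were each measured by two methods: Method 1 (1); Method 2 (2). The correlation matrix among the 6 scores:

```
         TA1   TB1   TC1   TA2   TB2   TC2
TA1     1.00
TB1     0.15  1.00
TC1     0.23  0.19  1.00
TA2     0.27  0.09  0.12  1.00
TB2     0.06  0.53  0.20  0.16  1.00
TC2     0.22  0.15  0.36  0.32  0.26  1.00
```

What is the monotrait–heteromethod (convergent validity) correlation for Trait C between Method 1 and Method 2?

Same trait (TC), different methods: r(TC1, TC2) = 0.36.

0.36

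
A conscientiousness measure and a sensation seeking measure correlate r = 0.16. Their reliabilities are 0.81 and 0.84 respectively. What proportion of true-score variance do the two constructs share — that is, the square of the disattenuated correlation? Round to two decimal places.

0.04

Disattenuated r = 0.16 / √(0.81 × 0.84) = 0.16 / 0.8249 = 0.1940.
Shared true-score variance = 0.1940² = 0.0376 ≈ 0.04.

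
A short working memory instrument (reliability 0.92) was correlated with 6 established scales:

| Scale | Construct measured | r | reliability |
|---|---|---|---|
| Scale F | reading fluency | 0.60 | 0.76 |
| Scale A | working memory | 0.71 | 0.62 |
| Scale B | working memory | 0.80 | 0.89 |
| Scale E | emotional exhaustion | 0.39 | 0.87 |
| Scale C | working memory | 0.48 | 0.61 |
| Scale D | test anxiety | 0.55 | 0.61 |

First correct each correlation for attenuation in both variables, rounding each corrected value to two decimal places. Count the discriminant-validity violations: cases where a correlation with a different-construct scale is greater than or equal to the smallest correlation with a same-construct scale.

Disattenuated r (r / √(r_scale · r_new)):
  Scale F (disc): 0.60 / √(0.76·0.92) = 0.72
  Scale A (conv): 0.71 / √(0.62·0.92) = 0.94
  Scale B (conv): 0.80 / √(0.89·0.92) = 0.88
  Scale E (disc): 0.39 / √(0.87·0.92) = 0.44
  Scale C (conv): 0.48 / √(0.61·0.92) = 0.64
  Scale D (disc): 0.55 / √(0.61·0.92) = 0.73
Smallest convergent = 0.64. Discriminant values: 0.72, 0.44, 0.73; count ≥ 0.64 → 2.

2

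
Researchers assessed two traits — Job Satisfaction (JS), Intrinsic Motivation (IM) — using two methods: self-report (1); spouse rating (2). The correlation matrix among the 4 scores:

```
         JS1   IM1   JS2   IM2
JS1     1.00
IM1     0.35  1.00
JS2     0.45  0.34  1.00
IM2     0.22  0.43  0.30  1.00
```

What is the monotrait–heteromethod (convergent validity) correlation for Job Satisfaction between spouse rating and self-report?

0.45

Same trait (JS), different methods: r(JS2, JS1) = 0.45.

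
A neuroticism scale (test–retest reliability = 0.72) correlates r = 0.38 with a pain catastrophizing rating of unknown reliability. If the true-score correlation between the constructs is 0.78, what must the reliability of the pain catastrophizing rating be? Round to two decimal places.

0.33

r_true = r_obs / √(r_xx · r_yy) ⇒ 0.78 = 0.38 / √(0.72 · r_yy).
√(0.72 · r_yy) = 0.38 / 0.78 = 0.4872; 0.72 · r_yy = 0.2374; r_yy = 0.2374 / 0.72 ≈ 0.33.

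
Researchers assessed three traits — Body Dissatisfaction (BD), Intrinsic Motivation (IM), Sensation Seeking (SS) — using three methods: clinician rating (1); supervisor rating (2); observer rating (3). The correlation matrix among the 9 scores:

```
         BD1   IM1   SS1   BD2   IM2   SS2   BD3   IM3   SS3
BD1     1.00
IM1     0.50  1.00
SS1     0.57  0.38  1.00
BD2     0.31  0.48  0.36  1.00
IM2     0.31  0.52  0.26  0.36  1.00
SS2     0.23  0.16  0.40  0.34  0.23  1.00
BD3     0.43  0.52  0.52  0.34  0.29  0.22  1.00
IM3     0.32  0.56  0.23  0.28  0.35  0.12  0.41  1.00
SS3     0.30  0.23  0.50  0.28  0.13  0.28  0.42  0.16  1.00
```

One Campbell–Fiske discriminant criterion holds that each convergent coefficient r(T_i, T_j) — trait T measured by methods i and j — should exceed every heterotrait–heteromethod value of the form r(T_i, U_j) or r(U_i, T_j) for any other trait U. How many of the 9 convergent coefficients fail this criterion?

4

Checking each validity diagonal entry against its comparison values:
BD (methods 1·2): 0.31 vs {0.31, 0.48, 0.23, 0.36} → fail.
BD (methods 1·3): 0.43 vs {0.32, 0.52, 0.30, 0.52} → fail.
BD (methods 2·3): 0.34 vs {0.28, 0.29, 0.28, 0.22} → pass.
IM (methods 1·2): 0.52 vs {0.48, 0.31, 0.16, 0.26} → pass.
IM (methods 1·3): 0.56 vs {0.52, 0.32, 0.23, 0.23} → pass.
IM (methods 2·3): 0.35 vs {0.29, 0.28, 0.13, 0.12} → pass.
SS (methods 1·2): 0.40 vs {0.36, 0.23, 0.26, 0.16} → pass.
SS (methods 1·3): 0.50 vs {0.52, 0.30, 0.23, 0.23} → fail.
SS (methods 2·3): 0.28 vs {0.22, 0.28, 0.12, 0.13} → fail.
4 of 9 fail.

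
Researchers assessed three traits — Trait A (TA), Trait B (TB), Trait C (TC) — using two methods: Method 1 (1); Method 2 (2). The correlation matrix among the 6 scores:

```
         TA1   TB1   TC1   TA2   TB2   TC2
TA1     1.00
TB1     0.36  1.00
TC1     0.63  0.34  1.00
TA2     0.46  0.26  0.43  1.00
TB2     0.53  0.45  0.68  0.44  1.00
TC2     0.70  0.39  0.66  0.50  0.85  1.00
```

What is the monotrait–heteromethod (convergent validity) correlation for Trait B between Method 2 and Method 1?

Same trait (TB), different methods: r(TB2, TB1) = 0.45.

0.45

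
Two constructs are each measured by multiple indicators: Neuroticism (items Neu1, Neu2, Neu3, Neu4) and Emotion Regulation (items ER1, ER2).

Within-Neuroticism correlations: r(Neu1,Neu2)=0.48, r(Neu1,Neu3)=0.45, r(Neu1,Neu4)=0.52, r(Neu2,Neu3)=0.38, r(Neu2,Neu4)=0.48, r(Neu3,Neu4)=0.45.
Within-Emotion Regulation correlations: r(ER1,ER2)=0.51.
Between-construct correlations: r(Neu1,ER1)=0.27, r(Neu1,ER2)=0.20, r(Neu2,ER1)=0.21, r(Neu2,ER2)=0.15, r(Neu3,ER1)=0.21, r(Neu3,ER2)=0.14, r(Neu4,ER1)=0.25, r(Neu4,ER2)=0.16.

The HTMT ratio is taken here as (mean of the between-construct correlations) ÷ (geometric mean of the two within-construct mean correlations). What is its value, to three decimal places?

Mean between = 1.59/8 = 0.1988.
Mean within-Neu = 2.76/6 = 0.4600; mean within-ER = 0.51/1 = 0.5100.
Geometric mean = √(0.4600 × 0.5100) = 0.4844.
HTMT = 0.1988 / 0.4844 = 0.410.

0.410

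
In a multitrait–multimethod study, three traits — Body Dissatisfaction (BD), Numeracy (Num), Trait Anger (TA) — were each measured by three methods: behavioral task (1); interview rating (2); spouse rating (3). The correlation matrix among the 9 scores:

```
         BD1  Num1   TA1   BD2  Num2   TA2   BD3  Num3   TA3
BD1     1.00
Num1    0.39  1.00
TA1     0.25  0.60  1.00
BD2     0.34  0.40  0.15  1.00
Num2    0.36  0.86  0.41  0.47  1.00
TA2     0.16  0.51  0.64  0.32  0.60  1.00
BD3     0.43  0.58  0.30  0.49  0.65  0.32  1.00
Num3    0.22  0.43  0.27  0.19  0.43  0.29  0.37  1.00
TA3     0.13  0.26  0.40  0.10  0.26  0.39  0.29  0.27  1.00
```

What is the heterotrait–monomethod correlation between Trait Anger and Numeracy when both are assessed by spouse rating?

0.27

Different traits, same method: r(TA3, Num3) = 0.27.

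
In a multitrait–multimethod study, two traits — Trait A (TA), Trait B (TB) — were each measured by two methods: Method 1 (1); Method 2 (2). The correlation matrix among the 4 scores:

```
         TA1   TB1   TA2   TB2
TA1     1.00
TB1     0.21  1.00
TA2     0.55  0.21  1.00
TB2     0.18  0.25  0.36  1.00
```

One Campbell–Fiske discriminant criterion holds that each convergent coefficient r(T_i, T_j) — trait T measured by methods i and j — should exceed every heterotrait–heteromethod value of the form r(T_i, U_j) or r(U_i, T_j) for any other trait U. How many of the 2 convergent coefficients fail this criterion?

Checking each validity diagonal entry against its comparison values:
TA (methods 1·2): 0.55 vs {0.18, 0.21} → pass.
TB (methods 1·2): 0.25 vs {0.21, 0.18} → pass.
0 of 2 fail.

0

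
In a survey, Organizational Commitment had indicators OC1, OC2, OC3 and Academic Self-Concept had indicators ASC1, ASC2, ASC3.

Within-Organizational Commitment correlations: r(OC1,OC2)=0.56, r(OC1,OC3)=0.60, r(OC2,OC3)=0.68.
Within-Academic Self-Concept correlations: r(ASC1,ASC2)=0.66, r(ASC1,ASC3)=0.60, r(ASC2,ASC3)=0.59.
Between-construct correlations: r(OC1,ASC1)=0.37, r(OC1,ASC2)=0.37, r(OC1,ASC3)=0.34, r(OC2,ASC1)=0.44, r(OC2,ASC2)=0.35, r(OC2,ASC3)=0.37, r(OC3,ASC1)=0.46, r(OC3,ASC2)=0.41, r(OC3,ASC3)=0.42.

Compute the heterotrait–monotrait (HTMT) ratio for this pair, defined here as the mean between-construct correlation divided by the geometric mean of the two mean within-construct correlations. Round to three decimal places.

Mean between = 3.53/9 = 0.3922.
Mean within-OC = 1.84/3 = 0.6133; mean within-ASC = 1.85/3 = 0.6167.
Geometric mean = √(0.6133 × 0.6167) = 0.6150.
HTMT = 0.3922 / 0.6150 = 0.638.

0.638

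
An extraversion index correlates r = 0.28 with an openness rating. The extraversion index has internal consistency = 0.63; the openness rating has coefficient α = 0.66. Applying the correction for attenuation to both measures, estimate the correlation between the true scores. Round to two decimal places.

0.43

r_true = r_obs / √(r_xx · r_yy) = 0.28 / √(0.63 × 0.66) = 0.28 / √0.4158 = 0.28 / 0.6448 ≈ 0.43.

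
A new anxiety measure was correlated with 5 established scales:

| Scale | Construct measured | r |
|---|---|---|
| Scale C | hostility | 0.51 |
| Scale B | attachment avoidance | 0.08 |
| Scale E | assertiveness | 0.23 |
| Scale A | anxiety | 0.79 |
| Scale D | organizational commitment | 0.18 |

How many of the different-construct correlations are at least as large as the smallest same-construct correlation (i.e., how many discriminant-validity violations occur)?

Convergent (same construct = anxiety): Scale A.
Smallest convergent = 0.79. Discriminant values: 0.51, 0.08, 0.23, 0.18; count ≥ 0.79 → 0.

0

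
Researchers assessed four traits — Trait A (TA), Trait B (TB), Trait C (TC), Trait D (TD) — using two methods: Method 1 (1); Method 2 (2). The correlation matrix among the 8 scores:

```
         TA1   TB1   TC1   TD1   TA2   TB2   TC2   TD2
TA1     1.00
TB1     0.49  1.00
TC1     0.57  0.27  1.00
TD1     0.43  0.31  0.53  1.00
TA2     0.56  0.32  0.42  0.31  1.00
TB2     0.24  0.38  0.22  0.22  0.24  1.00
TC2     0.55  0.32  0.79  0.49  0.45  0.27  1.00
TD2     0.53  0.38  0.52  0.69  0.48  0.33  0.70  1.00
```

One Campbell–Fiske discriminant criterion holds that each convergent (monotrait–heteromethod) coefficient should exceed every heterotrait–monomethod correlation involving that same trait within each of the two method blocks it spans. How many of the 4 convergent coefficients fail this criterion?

3

Checking each validity diagonal entry against its comparison values:
TA (methods 1·2): 0.56 vs {0.49, 0.24, 0.57, 0.45, 0.43, 0.48} → fail.
TB (methods 1·2): 0.38 vs {0.49, 0.24, 0.27, 0.27, 0.31, 0.33} → fail.
TC (methods 1·2): 0.79 vs {0.57, 0.45, 0.27, 0.27, 0.53, 0.70} → pass.
TD (methods 1·2): 0.69 vs {0.43, 0.48, 0.31, 0.33, 0.53, 0.70} → fail.
3 of 4 fail.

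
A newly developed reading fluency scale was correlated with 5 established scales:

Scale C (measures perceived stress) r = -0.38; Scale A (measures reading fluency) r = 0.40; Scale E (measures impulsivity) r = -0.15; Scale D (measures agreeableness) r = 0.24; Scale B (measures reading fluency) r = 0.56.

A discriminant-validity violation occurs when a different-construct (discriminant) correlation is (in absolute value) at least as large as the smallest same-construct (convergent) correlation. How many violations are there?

0

Convergent (same construct = reading fluency): Scale A, Scale B.
Smallest convergent = 0.40. Discriminant |r|: 0.38, 0.15, 0.24; count ≥ 0.40 → 0.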